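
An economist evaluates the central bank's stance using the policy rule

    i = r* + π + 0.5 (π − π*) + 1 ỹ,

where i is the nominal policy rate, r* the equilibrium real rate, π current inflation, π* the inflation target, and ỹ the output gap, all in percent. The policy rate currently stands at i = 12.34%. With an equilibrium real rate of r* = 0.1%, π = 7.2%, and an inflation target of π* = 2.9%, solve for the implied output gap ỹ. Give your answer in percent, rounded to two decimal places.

1 ỹ = 12.34 − 0.1 − 7.2 − 0.5 × (7.2 − 2.9) = 2.89
ỹ = 2.89 / 1 = 2.89

2.89%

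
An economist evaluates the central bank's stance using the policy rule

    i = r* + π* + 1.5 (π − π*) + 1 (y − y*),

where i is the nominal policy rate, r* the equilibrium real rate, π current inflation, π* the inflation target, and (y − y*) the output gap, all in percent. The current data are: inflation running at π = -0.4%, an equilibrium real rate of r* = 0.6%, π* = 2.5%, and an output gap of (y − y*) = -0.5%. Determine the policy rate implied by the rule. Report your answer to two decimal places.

-1.75%

i = 0.6 + 2.5 + 1.5 × (-0.4 − 2.5) + 1 × (-0.5)
   = 0.6 + 2.5 − 4.35 − 0.5 = -1.75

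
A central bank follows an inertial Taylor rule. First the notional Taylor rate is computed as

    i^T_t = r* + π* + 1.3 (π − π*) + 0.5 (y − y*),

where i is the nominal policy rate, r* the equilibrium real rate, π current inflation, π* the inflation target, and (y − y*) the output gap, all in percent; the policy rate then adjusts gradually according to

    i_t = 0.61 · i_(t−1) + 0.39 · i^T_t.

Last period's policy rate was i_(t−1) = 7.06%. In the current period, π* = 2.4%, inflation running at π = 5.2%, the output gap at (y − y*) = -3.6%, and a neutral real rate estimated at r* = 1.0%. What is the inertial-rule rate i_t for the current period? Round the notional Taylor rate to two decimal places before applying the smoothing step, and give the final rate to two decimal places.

6.35%

i^T_t = 1.0 + 2.4 + 1.3 × (5.2 − 2.4) + 0.5 × (-3.6)
   = 1.0 + 2.4 + 3.64 − 1.8 = 5.24
i_t = 0.61 × 7.06 + 0.39 × 5.24 = 4.3066 + 2.0436 = 6.35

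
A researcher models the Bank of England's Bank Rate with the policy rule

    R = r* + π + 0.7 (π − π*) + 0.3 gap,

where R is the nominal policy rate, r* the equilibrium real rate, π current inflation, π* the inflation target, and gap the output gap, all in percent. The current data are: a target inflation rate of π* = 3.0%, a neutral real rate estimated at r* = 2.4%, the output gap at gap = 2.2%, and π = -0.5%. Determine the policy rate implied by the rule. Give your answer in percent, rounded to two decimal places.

0.11%

R = 2.4 + (-0.5) + 0.7 × (-0.5 − 3.0) + 0.3 × 2.2
   = 2.4 − 0.5 − 2.45 + 0.66 = 0.11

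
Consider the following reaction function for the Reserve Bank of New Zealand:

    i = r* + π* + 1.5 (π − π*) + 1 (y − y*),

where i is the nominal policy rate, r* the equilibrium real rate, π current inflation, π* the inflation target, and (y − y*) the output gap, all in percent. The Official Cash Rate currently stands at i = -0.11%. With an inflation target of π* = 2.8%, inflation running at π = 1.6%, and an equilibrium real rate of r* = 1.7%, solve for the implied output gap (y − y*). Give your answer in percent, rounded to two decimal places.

-2.81%

1 (y − y*) = -0.11 − 1.7 − 2.8 − 1.5 × (1.6 − 2.8) = -2.81
(y − y*) = -2.81 / 1 = -2.81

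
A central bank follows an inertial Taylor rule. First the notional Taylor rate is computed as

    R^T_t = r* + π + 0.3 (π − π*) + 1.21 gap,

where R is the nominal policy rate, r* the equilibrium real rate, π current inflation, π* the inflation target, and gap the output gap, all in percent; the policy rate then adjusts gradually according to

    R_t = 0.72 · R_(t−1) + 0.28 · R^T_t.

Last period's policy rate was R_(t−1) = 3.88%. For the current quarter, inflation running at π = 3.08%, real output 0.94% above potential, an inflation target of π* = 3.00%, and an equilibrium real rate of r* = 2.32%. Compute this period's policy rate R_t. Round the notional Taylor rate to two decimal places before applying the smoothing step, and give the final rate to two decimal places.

Output 0.94% above potential → gap = 0.94.
R^T_t = 2.32 + 3.08 + 0.3 × (3.08 − 3.00) + 1.21 × 0.94
   = 2.32 + 3.08 + 0.024 + 1.1374 = 6.56
R_t = 0.72 × 3.88 + 0.28 × 6.56 = 2.7936 + 1.8368 = 4.63

4.63%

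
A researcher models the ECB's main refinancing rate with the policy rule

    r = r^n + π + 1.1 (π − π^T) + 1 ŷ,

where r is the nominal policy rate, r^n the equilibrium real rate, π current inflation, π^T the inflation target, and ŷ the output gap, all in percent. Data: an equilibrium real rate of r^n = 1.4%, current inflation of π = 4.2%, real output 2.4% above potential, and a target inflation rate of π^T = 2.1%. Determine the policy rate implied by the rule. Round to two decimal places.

Output 2.4% above potential → ŷ = 2.4.
r = 1.4 + 4.2 + 1.1 × (4.2 − 2.1) + 1 × 2.4
   = 1.4 + 4.2 + 2.31 + 2.4 = 10.31

10.31%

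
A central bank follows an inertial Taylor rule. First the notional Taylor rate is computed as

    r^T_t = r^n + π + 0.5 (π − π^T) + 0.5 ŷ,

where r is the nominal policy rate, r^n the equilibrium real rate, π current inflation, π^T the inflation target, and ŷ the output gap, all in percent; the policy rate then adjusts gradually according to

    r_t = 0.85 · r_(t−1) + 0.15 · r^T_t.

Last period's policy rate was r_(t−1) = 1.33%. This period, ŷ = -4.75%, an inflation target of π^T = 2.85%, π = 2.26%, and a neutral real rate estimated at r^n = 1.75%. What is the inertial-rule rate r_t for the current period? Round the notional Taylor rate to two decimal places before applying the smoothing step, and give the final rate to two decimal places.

r^T_t = 1.75 + 2.26 + 0.5 × (2.26 − 2.85) + 0.5 × (-4.75)
   = 1.75 + 2.26 − 0.295 − 2.375 = 1.34
r_t = 0.85 × 1.33 + 0.15 × 1.34 = 1.1305 + 0.201 = 1.33

1.33%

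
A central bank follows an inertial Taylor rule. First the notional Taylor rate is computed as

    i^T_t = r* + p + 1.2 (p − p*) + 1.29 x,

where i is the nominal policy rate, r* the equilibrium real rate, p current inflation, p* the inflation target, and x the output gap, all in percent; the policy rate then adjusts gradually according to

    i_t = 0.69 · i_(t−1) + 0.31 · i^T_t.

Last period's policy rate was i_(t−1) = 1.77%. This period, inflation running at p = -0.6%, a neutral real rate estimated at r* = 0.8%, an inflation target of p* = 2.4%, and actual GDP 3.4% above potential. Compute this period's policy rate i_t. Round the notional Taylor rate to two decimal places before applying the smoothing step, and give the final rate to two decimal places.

Output 3.4% above potential → x = 3.4.
i^T_t = 0.8 + (-0.6) + 1.2 × (-0.6 − 2.4) + 1.29 × 3.4
   = 0.8 − 0.6 − 3.6 + 4.386 = 0.99
i_t = 0.69 × 1.77 + 0.31 × 0.99 = 1.2213 + 0.3069 = 1.53

1.53%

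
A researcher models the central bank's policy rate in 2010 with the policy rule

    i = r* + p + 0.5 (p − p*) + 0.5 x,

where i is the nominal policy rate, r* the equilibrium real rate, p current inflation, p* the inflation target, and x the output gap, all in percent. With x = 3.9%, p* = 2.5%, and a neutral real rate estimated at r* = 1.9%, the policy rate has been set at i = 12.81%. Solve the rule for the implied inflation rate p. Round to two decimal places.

Collecting p: i = r* + (1 + 0.5) p − 0.5 p* + 0.5 x
1.5 p = 12.81 − 1.9 + 0.5 × 2.5 − 0.5 × 3.9 = 10.21
p = 10.21 / 1.5 = 6.81

6.81%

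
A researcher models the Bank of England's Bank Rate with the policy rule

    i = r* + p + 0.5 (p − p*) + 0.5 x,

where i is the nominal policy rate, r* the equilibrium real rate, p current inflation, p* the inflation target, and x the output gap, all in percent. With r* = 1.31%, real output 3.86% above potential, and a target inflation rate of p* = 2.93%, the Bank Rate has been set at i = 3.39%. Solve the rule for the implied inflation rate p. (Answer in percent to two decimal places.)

1.08%

Output 3.86% above potential → x = 3.86.
Collecting p: i = r* + (1 + 0.5) p − 0.5 p* + 0.5 x
1.5 p = 3.39 − 1.31 + 0.5 × 2.93 − 0.5 × 3.86 = 1.615
p = 1.615 / 1.5 = 1.08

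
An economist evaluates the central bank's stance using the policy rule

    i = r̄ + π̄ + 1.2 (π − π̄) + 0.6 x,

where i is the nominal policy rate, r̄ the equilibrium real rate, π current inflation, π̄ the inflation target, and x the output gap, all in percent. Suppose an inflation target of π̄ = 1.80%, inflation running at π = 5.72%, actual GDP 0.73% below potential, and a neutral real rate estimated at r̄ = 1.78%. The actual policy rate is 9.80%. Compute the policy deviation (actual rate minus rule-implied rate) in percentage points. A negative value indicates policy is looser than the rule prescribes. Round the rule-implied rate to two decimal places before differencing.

Output 0.73% below potential → x = -0.73.
i = 1.78 + 1.80 + 1.2 × (5.72 − 1.80) + 0.6 × (-0.73)
   = 1.78 + 1.8 + 4.704 − 0.438 = 7.85
Deviation = 9.80 − 7.85 = 1.95 pp.

1.95 pp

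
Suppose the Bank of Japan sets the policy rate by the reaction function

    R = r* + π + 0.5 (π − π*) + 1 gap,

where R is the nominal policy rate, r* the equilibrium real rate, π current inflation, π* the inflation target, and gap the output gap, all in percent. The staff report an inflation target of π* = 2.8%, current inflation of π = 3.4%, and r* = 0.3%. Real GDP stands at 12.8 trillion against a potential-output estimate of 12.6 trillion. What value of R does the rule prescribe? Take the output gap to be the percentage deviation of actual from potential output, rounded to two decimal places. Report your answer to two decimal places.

5.59%

Output gap = 100 × (12.8 − 12.6) / 12.6 = 1.59%.
R = 0.30 + 3.40 + 0.5 × (3.40 − 2.80) + 1 × 1.59
   = 0.30 + 3.4 + 0.3 + 1.59 = 5.59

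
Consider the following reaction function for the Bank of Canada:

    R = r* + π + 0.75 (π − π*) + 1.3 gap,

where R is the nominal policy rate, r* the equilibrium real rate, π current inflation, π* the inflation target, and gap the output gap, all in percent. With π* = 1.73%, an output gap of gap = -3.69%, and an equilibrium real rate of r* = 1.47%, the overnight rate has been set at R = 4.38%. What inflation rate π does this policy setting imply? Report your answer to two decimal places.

5.15%

Collecting π: R = r* + (1 + 0.75) π − 0.75 π* + 1.3 gap
1.75 π = 4.38 − 1.47 + 0.75 × 1.73 − 1.3 × (-3.69) = 9.0045
π = 9.0045 / 1.75 = 5.15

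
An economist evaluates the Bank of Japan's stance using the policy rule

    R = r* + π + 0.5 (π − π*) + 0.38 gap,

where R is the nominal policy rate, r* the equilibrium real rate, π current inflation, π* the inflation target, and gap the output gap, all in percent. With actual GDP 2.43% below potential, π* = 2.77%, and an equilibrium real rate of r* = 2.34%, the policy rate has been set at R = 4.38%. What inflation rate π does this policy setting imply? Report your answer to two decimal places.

2.90%

Output 2.43% below potential → gap = -2.43.
Collecting π: R = r* + (1 + 0.5) π − 0.5 π* + 0.38 gap
1.5 π = 4.38 − 2.34 + 0.5 × 2.77 − 0.38 × (-2.43) = 4.3484
π = 4.3484 / 1.5 = 2.90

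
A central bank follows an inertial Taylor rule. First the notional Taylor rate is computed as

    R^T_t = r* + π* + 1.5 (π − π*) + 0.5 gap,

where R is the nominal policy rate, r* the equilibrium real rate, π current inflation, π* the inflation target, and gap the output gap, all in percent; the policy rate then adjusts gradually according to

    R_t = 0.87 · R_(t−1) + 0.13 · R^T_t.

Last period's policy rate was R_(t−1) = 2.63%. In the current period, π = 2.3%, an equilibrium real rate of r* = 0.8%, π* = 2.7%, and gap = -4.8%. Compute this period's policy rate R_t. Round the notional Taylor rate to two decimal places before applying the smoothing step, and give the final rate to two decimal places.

R^T_t = 0.8 + 2.7 + 1.5 × (2.3 − 2.7) + 0.5 × (-4.8)
   = 0.8 + 2.7 − 0.6 − 2.4 = 0.50
R_t = 0.87 × 2.63 + 0.13 × 0.50 = 2.2881 + 0.065 = 2.35

2.35%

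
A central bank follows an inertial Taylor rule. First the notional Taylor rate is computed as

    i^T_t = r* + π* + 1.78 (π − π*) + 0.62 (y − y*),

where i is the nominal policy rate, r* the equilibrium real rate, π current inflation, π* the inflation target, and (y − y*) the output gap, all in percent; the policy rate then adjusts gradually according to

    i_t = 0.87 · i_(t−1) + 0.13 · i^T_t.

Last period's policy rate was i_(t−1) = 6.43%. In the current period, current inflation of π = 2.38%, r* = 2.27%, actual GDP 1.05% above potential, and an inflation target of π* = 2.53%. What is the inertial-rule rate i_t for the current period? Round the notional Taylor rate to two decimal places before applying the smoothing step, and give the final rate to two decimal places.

6.27%

Output 1.05% above potential → (y − y*) = 1.05.
i^T_t = 2.27 + 2.53 + 1.78 × (2.38 − 2.53) + 0.62 × 1.05
   = 2.27 + 2.53 − 0.267 + 0.651 = 5.18
i_t = 0.87 × 6.43 + 0.13 × 5.18 = 5.5941 + 0.6734 = 6.27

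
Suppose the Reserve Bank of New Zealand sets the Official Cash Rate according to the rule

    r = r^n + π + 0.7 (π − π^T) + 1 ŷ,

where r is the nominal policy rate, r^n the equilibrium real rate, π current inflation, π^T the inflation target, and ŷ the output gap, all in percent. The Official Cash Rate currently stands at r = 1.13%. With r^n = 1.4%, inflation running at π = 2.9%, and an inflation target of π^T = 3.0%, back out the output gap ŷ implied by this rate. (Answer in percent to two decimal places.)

1 ŷ = 1.13 − 1.4 − 2.9 − 0.7 × (2.9 − 3.0) = -3.1
ŷ = -3.1 / 1 = -3.10

-3.10%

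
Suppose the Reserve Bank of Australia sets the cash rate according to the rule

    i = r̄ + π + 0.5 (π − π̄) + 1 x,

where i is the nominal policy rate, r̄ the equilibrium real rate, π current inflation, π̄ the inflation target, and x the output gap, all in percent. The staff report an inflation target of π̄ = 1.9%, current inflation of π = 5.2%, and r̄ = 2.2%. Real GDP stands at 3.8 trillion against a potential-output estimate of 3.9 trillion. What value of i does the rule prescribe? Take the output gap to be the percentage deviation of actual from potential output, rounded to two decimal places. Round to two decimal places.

6.49%

Output gap = 100 × (3.8 − 3.9) / 3.9 = -2.56%.
i = 2.20 + 5.20 + 0.5 × (5.20 − 1.90) + 1 × (-2.56)
   = 2.20 + 5.2 + 1.65 − 2.56 = 6.49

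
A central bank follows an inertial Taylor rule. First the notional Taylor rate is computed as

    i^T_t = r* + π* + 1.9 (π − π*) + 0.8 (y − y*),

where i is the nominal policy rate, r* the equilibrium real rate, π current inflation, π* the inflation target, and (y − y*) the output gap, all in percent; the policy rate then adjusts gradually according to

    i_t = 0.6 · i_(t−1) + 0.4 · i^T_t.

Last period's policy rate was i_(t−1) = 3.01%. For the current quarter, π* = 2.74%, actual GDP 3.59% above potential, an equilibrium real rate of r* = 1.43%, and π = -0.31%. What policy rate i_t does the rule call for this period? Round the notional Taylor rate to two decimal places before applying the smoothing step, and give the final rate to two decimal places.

Output 3.59% above potential → (y − y*) = 3.59.
i^T_t = 1.43 + 2.74 + 1.9 × (-0.31 − 2.74) + 0.8 × 3.59
   = 1.43 + 2.74 − 5.795 + 2.872 = 1.25
i_t = 0.6 × 3.01 + 0.4 × 1.25 = 1.806 + 0.5 = 2.31

2.31%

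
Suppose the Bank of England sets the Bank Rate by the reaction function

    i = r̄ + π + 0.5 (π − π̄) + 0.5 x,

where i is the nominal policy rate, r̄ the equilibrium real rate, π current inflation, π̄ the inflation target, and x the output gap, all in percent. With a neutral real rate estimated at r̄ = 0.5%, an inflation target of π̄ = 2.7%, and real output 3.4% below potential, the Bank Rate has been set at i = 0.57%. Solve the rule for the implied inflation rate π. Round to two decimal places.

2.08%

Output 3.4% below potential → x = -3.4.
Collecting π: i = r̄ + (1 + 0.5) π − 0.5 π̄ + 0.5 x
1.5 π = 0.57 − 0.5 + 0.5 × 2.7 − 0.5 × (-3.4) = 3.12
π = 3.12 / 1.5 = 2.08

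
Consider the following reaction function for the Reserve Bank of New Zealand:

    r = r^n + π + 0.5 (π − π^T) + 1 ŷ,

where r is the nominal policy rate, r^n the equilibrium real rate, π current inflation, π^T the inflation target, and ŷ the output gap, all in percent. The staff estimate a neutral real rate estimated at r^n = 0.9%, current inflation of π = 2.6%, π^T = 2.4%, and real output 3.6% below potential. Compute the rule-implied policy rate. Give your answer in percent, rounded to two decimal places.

0.00%

Output 3.6% below potential → ŷ = -3.6.
r = 0.9 + 2.6 + 0.5 × (2.6 − 2.4) + 1 × (-3.6)
   = 0.9 + 2.6 + 0.1 − 3.6 = 0.00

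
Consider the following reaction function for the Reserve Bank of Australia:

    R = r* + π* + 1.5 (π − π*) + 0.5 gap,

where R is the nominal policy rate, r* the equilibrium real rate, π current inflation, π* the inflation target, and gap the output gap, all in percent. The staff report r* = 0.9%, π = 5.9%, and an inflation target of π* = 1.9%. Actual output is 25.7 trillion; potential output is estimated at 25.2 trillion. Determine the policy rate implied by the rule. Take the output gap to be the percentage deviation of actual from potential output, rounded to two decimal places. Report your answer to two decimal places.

9.79%

Output gap = 100 × (25.7 − 25.2) / 25.2 = 1.98%.
R = 0.90 + 1.90 + 1.5 × (5.90 − 1.90) + 0.5 × 1.98
   = 0.90 + 1.9 + 6 + 0.99 = 9.79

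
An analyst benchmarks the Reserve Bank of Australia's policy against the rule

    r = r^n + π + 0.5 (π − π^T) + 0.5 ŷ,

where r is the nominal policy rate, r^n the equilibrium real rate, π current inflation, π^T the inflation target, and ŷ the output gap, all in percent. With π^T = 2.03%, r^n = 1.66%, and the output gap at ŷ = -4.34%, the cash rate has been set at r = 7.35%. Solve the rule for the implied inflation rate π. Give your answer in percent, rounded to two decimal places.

Collecting π: r = r^n + (1 + 0.5) π − 0.5 π^T + 0.5 ŷ
1.5 π = 7.35 − 1.66 + 0.5 × 2.03 − 0.5 × (-4.34) = 8.875
π = 8.875 / 1.5 = 5.92

5.92%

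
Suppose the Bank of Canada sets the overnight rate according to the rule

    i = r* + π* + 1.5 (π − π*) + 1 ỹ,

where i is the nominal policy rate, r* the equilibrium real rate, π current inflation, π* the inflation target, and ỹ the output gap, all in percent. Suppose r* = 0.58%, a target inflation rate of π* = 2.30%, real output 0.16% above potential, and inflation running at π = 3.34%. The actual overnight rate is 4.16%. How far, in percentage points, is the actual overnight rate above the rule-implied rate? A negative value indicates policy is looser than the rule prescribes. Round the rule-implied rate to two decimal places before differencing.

Output 0.16% above potential → ỹ = 0.16.
i = 0.58 + 2.30 + 1.5 × (3.34 − 2.30) + 1 × 0.16
   = 0.58 + 2.3 + 1.56 + 0.16 = 4.60
Deviation = 4.16 − 4.60 = -0.44 pp.

-0.44 pp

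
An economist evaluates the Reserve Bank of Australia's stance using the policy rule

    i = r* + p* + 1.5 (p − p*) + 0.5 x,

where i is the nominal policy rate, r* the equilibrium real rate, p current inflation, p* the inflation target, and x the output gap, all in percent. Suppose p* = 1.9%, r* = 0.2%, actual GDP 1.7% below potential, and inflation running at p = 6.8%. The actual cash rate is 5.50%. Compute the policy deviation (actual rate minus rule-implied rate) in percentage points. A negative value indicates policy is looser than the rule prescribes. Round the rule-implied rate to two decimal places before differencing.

Output 1.7% below potential → x = -1.7.
i = 0.2 + 1.9 + 1.5 × (6.8 − 1.9) + 0.5 × (-1.7)
   = 0.2 + 1.9 + 7.35 − 0.85 = 8.60
Deviation = 5.50 − 8.60 = -3.10 pp.

-3.10 pp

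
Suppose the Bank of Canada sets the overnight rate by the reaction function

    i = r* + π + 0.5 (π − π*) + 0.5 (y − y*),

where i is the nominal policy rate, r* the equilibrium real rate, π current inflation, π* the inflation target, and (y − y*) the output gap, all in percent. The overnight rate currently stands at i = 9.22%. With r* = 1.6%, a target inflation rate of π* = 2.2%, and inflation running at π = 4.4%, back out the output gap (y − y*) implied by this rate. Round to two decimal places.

0.5 (y − y*) = 9.22 − 1.6 − 4.4 − 0.5 × (4.4 − 2.2) = 2.12
(y − y*) = 2.12 / 0.5 = 4.24

4.24%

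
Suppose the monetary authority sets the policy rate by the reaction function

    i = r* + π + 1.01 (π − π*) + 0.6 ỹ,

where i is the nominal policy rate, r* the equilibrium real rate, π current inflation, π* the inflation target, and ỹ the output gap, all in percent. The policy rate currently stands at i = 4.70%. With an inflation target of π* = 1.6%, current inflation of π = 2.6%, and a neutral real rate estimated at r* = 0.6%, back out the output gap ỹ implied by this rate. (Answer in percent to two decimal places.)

0.6 ỹ = 4.70 − 0.6 − 2.6 − 1.01 × (2.6 − 1.6) = 0.49
ỹ = 0.49 / 0.6 = 0.82

0.82%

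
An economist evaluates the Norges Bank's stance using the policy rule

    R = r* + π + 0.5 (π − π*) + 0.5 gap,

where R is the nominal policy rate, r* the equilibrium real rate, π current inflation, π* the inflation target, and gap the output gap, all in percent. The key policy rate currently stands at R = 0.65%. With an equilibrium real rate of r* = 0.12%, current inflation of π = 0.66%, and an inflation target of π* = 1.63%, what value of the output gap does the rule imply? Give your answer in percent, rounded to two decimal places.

0.5 gap = 0.65 − 0.12 − 0.66 − 0.5 × (0.66 − 1.63) = 0.355
gap = 0.355 / 0.5 = 0.71

0.71%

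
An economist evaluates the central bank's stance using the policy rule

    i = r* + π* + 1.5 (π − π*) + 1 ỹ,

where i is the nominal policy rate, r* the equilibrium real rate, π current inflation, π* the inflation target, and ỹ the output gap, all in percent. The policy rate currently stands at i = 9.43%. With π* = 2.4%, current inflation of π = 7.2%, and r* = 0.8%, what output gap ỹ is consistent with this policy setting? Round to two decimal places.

-0.97%

1 ỹ = 9.43 − 0.8 − 2.4 − 1.5 × (7.2 − 2.4) = -0.97
ỹ = -0.97 / 1 = -0.97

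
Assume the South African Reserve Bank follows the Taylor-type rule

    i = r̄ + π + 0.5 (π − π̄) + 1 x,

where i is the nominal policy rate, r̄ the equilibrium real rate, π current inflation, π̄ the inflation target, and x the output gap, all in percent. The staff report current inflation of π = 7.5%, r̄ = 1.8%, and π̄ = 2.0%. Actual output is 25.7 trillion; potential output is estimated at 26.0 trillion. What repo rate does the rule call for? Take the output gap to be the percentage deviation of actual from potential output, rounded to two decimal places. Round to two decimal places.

Output gap = 100 × (25.7 − 26.0) / 26.0 = -1.15%.
i = 1.80 + 7.50 + 0.5 × (7.50 − 2.00) + 1 × (-1.15)
   = 1.80 + 7.5 + 2.75 − 1.15 = 10.90

10.90%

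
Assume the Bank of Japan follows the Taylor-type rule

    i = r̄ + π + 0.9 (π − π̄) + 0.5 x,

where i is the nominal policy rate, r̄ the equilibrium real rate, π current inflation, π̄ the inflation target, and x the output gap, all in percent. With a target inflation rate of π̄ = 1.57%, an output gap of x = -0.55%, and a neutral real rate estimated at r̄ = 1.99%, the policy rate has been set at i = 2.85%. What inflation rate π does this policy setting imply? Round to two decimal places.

1.34%

Collecting π: i = r̄ + (1 + 0.9) π − 0.9 π̄ + 0.5 x
1.9 π = 2.85 − 1.99 + 0.9 × 1.57 − 0.5 × (-0.55) = 2.548
π = 2.548 / 1.9 = 1.34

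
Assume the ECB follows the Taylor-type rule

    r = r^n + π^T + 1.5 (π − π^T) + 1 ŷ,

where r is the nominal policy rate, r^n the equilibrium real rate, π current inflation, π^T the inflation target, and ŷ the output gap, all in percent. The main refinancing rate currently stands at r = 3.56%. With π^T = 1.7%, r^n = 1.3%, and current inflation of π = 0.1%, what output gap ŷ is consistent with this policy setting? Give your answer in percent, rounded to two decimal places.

1 ŷ = 3.56 − 1.3 − 1.7 − 1.5 × (0.1 − 1.7) = 2.96
ŷ = 2.96 / 1 = 2.96

2.96%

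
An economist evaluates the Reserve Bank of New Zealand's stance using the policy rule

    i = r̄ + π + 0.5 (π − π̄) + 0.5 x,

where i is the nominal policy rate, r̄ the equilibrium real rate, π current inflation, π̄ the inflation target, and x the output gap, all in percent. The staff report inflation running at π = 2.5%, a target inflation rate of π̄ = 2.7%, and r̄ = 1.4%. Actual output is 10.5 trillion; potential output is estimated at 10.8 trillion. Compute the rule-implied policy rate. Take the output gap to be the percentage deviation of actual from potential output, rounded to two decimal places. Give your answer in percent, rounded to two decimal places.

2.41%

Output gap = 100 × (10.5 − 10.8) / 10.8 = -2.78%.
i = 1.40 + 2.50 + 0.5 × (2.50 − 2.70) + 0.5 × (-2.78)
   = 1.40 + 2.5 − 0.1 − 1.39 = 2.41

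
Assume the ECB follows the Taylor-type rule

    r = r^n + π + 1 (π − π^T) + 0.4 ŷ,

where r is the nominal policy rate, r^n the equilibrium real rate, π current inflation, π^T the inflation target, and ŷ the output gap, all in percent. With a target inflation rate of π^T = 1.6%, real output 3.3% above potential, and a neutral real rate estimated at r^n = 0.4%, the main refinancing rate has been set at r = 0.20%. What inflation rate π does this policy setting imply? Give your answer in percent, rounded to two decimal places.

Output 3.3% above potential → ŷ = 3.3.
Collecting π: r = r^n + (1 + 1) π − 1 π^T + 0.4 ŷ
2 π = 0.20 − 0.4 + 1 × 1.6 − 0.4 × 3.3 = 0.08
π = 0.08 / 2 = 0.04

0.04%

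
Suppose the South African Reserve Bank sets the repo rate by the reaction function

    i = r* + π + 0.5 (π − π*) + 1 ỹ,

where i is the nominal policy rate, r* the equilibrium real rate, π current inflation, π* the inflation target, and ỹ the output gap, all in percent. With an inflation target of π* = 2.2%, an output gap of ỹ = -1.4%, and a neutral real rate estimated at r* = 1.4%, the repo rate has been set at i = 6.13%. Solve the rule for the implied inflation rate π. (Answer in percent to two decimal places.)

Collecting π: i = r* + (1 + 0.5) π − 0.5 π* + 1 ỹ
1.5 π = 6.13 − 1.4 + 0.5 × 2.2 − 1 × (-1.4) = 7.23
π = 7.23 / 1.5 = 4.82

4.82%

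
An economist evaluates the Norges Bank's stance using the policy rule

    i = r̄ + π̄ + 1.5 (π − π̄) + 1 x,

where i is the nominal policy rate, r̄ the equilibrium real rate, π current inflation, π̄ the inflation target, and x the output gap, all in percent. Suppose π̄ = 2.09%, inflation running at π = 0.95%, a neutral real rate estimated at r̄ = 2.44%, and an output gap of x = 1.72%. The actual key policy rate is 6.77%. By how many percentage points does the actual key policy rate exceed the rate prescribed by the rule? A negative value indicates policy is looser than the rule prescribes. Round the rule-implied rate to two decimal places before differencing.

i = 2.44 + 2.09 + 1.5 × (0.95 − 2.09) + 1 × 1.72
   = 2.44 + 2.09 − 1.71 + 1.72 = 4.54
Deviation = 6.77 − 4.54 = 2.23 pp.

2.23 pp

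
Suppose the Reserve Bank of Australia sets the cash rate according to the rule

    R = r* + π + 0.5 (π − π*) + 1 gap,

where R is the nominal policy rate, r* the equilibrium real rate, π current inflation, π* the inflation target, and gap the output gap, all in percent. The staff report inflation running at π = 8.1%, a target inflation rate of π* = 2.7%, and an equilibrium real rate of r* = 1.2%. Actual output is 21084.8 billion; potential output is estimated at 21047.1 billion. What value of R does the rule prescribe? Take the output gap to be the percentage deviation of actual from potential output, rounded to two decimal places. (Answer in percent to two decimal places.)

12.18%

Output gap = 100 × (21084.8 − 21047.1) / 21047.1 = 0.18%.
R = 1.20 + 8.10 + 0.5 × (8.10 − 2.70) + 1 × 0.18
   = 1.20 + 8.1 + 2.7 + 0.18 = 12.18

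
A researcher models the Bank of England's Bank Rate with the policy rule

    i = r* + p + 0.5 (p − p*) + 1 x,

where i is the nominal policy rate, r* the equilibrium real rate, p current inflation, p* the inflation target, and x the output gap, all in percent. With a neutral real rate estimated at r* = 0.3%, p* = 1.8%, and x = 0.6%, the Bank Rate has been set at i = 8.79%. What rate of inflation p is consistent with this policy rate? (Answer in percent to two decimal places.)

5.86%

Collecting p: i = r* + (1 + 0.5) p − 0.5 p* + 1 x
1.5 p = 8.79 − 0.3 + 0.5 × 1.8 − 1 × 0.6 = 8.79
p = 8.79 / 1.5 = 5.86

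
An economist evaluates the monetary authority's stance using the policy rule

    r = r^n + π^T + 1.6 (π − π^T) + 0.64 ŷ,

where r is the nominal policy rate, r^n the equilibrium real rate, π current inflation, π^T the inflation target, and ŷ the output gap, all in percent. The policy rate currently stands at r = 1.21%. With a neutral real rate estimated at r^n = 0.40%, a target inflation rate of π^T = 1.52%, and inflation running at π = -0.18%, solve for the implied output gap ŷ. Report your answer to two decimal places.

0.64 ŷ = 1.21 − 0.40 − 1.52 − 1.6 × ((-0.18) − 1.52) = 2.01
ŷ = 2.01 / 0.64 = 3.14

3.14%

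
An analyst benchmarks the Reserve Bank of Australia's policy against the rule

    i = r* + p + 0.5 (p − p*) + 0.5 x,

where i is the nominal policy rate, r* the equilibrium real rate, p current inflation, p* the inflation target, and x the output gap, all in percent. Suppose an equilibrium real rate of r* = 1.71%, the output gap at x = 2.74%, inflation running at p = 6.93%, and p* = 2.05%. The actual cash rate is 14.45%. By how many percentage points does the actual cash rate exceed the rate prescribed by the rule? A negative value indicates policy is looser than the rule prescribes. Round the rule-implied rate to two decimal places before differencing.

i = 1.71 + 6.93 + 0.5 × (6.93 − 2.05) + 0.5 × 2.74
   = 1.71 + 6.93 + 2.44 + 1.37 = 12.45
Deviation = 14.45 − 12.45 = 2.00 pp.

2.00 pp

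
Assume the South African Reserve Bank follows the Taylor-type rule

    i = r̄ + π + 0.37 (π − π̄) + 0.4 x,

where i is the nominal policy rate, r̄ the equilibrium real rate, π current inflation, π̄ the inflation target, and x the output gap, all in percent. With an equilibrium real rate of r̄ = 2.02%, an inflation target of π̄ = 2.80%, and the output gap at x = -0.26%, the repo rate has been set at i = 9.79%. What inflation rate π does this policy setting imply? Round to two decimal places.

6.50%

Collecting π: i = r̄ + (1 + 0.37) π − 0.37 π̄ + 0.4 x
1.37 π = 9.79 − 2.02 + 0.37 × 2.80 − 0.4 × (-0.26) = 8.91
π = 8.91 / 1.37 = 6.50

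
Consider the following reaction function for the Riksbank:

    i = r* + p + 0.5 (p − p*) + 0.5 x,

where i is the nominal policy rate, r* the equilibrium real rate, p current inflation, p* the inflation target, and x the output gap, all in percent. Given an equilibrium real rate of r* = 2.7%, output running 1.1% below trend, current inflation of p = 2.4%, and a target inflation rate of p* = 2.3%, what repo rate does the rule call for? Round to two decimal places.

4.60%

Output 1.1% below potential → x = -1.1.
i = 2.7 + 2.4 + 0.5 × (2.4 − 2.3) + 0.5 × (-1.1)
   = 2.7 + 2.4 + 0.05 − 0.55 = 4.60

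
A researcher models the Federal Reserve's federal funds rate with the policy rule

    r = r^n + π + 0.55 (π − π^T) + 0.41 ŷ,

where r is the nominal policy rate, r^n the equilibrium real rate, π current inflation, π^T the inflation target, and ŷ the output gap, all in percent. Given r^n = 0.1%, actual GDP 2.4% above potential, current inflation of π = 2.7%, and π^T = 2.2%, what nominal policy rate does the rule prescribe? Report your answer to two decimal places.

4.06%

Output 2.4% above potential → ŷ = 2.4.
r = 0.1 + 2.7 + 0.55 × (2.7 − 2.2) + 0.41 × 2.4
   = 0.1 + 2.7 + 0.275 + 0.984 = 4.06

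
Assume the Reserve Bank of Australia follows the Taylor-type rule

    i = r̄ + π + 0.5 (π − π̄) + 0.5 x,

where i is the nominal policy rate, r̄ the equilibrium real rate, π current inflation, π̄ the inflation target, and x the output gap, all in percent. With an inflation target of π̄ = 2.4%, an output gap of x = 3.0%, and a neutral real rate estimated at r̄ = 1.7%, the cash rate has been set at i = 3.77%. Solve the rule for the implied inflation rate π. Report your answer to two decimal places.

1.18%

Collecting π: i = r̄ + (1 + 0.5) π − 0.5 π̄ + 0.5 x
1.5 π = 3.77 − 1.7 + 0.5 × 2.4 − 0.5 × 3.0 = 1.77
π = 1.77 / 1.5 = 1.18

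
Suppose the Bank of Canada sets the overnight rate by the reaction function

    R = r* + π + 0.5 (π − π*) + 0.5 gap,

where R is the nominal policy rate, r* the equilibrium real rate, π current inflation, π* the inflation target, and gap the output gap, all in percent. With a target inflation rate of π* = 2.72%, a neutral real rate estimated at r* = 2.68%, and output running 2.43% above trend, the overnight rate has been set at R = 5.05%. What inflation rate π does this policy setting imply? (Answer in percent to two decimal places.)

1.68%

Output 2.43% above potential → gap = 2.43.
Collecting π: R = r* + (1 + 0.5) π − 0.5 π* + 0.5 gap
1.5 π = 5.05 − 2.68 + 0.5 × 2.72 − 0.5 × 2.43 = 2.515
π = 2.515 / 1.5 = 1.68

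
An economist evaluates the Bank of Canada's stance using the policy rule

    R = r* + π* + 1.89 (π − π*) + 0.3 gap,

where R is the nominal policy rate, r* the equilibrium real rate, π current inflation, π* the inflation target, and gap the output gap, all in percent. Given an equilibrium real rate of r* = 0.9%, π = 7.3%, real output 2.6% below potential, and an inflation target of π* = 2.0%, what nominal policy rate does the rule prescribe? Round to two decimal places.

12.14%

Output 2.6% below potential → gap = -2.6.
R = 0.9 + 2.0 + 1.89 × (7.3 − 2.0) + 0.3 × (-2.6)
   = 0.9 + 2 + 10.017 − 0.78 = 12.14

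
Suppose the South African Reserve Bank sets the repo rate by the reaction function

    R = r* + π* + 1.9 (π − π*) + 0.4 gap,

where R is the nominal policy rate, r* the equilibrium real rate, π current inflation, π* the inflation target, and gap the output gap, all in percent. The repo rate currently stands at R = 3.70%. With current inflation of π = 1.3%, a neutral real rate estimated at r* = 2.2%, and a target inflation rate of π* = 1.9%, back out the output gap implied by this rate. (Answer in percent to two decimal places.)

1.85%

0.4 gap = 3.70 − 2.2 − 1.9 − 1.9 × (1.3 − 1.9) = 0.74
gap = 0.74 / 0.4 = 1.85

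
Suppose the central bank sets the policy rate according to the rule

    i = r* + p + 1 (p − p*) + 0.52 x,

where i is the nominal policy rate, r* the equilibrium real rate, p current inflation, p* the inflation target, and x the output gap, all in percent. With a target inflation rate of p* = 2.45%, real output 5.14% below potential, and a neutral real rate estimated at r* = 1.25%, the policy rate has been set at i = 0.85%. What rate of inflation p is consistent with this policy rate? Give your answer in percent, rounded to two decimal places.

Output 5.14% below potential → x = -5.14.
Collecting p: i = r* + (1 + 1) p − 1 p* + 0.52 x
2 p = 0.85 − 1.25 + 1 × 2.45 − 0.52 × (-5.14) = 4.7228
p = 4.7228 / 2 = 2.36

2.36%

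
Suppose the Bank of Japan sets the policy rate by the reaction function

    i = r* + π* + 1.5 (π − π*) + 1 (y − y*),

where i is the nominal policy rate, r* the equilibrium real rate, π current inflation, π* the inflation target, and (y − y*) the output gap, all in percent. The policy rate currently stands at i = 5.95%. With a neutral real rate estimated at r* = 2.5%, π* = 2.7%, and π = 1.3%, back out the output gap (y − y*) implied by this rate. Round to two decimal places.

2.85%

1 (y − y*) = 5.95 − 2.5 − 2.7 − 1.5 × (1.3 − 2.7) = 2.85
(y − y*) = 2.85 / 1 = 2.85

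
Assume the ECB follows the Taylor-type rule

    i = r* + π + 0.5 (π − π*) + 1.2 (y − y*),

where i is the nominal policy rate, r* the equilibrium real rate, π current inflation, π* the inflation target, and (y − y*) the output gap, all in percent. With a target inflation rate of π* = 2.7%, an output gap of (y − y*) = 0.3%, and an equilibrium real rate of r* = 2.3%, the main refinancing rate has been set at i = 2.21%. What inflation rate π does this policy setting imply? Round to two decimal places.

0.60%

Collecting π: i = r* + (1 + 0.5) π − 0.5 π* + 1.2 (y − y*)
1.5 π = 2.21 − 2.3 + 0.5 × 2.7 − 1.2 × 0.3 = 0.9
π = 0.9 / 1.5 = 0.60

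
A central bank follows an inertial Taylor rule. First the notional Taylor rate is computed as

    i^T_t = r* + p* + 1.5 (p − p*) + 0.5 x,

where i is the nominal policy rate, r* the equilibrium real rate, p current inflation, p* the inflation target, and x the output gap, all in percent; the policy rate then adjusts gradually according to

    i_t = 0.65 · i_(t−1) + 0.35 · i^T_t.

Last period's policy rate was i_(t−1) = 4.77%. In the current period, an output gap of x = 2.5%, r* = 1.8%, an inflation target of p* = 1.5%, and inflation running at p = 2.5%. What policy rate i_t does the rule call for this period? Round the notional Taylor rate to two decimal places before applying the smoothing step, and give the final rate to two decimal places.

5.22%

i^T_t = 1.8 + 1.5 + 1.5 × (2.5 − 1.5) + 0.5 × 2.5
   = 1.8 + 1.5 + 1.5 + 1.25 = 6.05
i_t = 0.65 × 4.77 + 0.35 × 6.05 = 3.1005 + 2.1175 = 5.22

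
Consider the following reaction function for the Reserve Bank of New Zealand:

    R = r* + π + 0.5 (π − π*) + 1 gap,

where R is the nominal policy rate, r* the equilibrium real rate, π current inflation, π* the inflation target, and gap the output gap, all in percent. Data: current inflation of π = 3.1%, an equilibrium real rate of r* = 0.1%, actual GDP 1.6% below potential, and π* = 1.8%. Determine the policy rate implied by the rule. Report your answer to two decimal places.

2.25%

Output 1.6% below potential → gap = -1.6.
R = 0.1 + 3.1 + 0.5 × (3.1 − 1.8) + 1 × (-1.6)
   = 0.1 + 3.1 + 0.65 − 1.6 = 2.25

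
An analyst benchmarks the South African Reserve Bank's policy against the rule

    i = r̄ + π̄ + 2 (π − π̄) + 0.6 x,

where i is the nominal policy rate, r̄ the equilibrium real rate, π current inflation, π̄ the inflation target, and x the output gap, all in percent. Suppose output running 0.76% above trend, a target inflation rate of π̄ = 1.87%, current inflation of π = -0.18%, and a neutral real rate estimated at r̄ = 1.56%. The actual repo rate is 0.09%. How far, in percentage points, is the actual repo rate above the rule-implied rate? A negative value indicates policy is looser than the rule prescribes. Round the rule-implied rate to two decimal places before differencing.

Output 0.76% above potential → x = 0.76.
i = 1.56 + 1.87 + 2 × (-0.18 − 1.87) + 0.6 × 0.76
   = 1.56 + 1.87 − 4.1 + 0.456 = -0.21
Deviation = 0.09 − (-0.21) = 0.30 pp.

0.30 pp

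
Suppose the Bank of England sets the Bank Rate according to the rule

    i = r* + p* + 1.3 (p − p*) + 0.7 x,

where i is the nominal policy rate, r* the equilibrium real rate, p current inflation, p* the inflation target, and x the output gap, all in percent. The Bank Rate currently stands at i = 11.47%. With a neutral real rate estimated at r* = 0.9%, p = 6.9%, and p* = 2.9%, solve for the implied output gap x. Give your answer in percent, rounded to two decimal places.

0.7 x = 11.47 − 0.9 − 2.9 − 1.3 × (6.9 − 2.9) = 2.47
x = 2.47 / 0.7 = 3.53

3.53%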